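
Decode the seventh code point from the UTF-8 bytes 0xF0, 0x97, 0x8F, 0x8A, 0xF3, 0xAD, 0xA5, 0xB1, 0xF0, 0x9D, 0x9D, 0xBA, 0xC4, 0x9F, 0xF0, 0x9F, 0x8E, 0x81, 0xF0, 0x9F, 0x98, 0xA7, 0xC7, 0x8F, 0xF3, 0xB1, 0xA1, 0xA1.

Offset 0: leading byte 0xF0 = 11110000 → 4-byte char #1 = F0 97 8F 8A.
Offset 4: leading byte 0xF3 = 11110011 → 4-byte char #2 = F3 AD A5 B1.
Offset 8: leading byte 0xF0 = 11110000 → 4-byte char #3 = F0 9D 9D BA.
Offset 12: leading byte 0xC4 = 11000100 → 2-byte char #4 = C4 9F.
Offset 14: leading byte 0xF0 = 11110000 → 4-byte char #5 = F0 9F 8E 81.
Offset 18: leading byte 0xF0 = 11110000 → 4-byte char #6 = F0 9F 98 A7.
Offset 22: leading byte 0xC7 = 11000111 → 2-byte char #7 = C7 8F.
Leading byte 0xC7 = 11000111 matches 110xxxxx → 2-byte sequence.
Byte 1: 0xC7 = 11000111, payload 00111 (5 bits).
Byte 2: 0x8F = 10001111 (10xxxxxx ✓), payload 001111.
Concatenate: 00111001111 = 0x1CF (11 bits → U+01CF).

U+01CF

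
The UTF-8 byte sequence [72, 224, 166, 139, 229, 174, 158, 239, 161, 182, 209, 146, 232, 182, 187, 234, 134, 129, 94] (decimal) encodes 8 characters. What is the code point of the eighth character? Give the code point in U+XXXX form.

U+005E

Offset 0: leading byte 0x48 = 01001000 → 1-byte char #1 = 48.
Offset 1: leading byte 0xE0 = 11100000 → 3-byte char #2 = E0 A6 8B.
Offset 4: leading byte 0xE5 = 11100101 → 3-byte char #3 = E5 AE 9E.
Offset 7: leading byte 0xEF = 11101111 → 3-byte char #4 = EF A1 B6.
Offset 10: leading byte 0xD1 = 11010001 → 2-byte char #5 = D1 92.
Offset 12: leading byte 0xE8 = 11101000 → 3-byte char #6 = E8 B6 BB.
Offset 15: leading byte 0xEA = 11101010 → 3-byte char #7 = EA 86 81.
Offset 18: leading byte 0x5E = 01011110 → 1-byte char #8 = 5E.
Leading byte 0x5E = 01011110 matches 0xxxxxxx → 1-byte sequence.
Byte 1: 0x5E = 01011110, payload 1011110 (7 bits).
Concatenate: 1011110 = 0x5E (7 bits → U+005E).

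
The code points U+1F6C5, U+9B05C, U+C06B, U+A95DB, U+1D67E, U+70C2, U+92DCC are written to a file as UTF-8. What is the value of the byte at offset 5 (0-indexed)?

0x9B

U+1F6C5 → 4-byte form F0 9F 9B 85 at offsets 0–3.
U+9B05C → 4-byte form F2 9B 81 9C at offsets 4–7.
Offset 5 falls in char 2's range; it's byte 2 of F2 9B 81 9C = 0x9B.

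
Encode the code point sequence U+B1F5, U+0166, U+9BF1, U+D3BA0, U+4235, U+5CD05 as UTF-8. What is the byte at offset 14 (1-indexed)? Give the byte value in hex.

0x88

1-indexed offset 14 is 0-indexed offset 13.
U+B1F5 → 3-byte form EB 87 B5 at offsets 0–2.
U+0166 → 2-byte form C5 A6 at offsets 3–4.
U+9BF1 → 3-byte form E9 AF B1 at offsets 5–7.
U+D3BA0 → 4-byte form F3 93 AE A0 at offsets 8–11.
U+4235 → 3-byte form E4 88 B5 at offsets 12–14.
Offset 13 falls in char 5's range; it's byte 2 of E4 88 B5 = 0x88.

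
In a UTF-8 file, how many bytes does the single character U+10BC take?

3

U+10BC = 0x10BC. UTF-8 uses 1 byte below 0x80, 2 below 0x800, 3 below 0x10000, 4 up to 0x10FFFF. 0x10BC is in U+0800–U+FFFF → 3 bytes.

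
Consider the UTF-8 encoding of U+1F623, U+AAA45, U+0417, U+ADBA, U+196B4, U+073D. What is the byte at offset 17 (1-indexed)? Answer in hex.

0xB4

1-indexed offset 17 is 0-indexed offset 16.
U+1F623 → 4-byte form F0 9F 98 A3 at offsets 0–3.
U+AAA45 → 4-byte form F2 AA A9 85 at offsets 4–7.
U+0417 → 2-byte form D0 97 at offsets 8–9.
U+ADBA → 3-byte form EA B6 BA at offsets 10–12.
U+196B4 → 4-byte form F0 99 9A B4 at offsets 13–16.
Offset 16 falls in char 5's range; it's byte 4 of F0 99 9A B4 = 0xB4.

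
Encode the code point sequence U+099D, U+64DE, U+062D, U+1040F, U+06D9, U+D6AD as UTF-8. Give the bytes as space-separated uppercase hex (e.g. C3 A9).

E0 A6 9D E6 93 9E D8 AD F0 90 90 8F DB 99 ED 9A AD

U+099D: 3-byte form → E0 A6 9D.
U+64DE: 3-byte form → E6 93 9E.
U+062D: 2-byte form → D8 AD.
U+1040F: 4-byte form → F0 90 90 8F.
U+06D9: 2-byte form → DB 99.
U+D6AD: 3-byte form → ED 9A AD.
Concatenated (17 bytes): E0 A6 9D E6 93 9E D8 AD F0 90 90 8F DB 99 ED 9A AD.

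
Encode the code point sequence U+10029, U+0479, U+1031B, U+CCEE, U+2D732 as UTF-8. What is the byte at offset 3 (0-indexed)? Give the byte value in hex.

U+10029 → 4-byte form F0 90 80 A9 at offsets 0–3.
Offset 3 falls in char 1's range; it's byte 4 of F0 90 80 A9 = 0xA9.

0xA9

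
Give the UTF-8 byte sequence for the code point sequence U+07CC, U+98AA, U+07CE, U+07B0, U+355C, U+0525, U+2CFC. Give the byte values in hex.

U+07CC: 2-byte form → DF 8C.
U+98AA: 3-byte form → E9 A2 AA.
U+07CE: 2-byte form → DF 8E.
U+07B0: 2-byte form → DE B0.
U+355C: 3-byte form → E3 95 9C.
U+0525: 2-byte form → D4 A5.
U+2CFC: 3-byte form → E2 B3 BC.
Concatenated (17 bytes): DF 8C E9 A2 AA DF 8E DE B0 E3 95 9C D4 A5 E2 B3 BC.

DF 8C E9 A2 AA DF 8E DE B0 E3 95 9C D4 A5 E2 B3 BC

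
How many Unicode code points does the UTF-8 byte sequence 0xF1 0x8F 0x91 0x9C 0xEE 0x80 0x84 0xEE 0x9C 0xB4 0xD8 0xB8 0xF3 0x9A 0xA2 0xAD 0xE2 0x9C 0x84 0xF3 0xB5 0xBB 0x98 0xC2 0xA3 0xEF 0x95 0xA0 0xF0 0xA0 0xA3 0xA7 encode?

Byte at offset 0: 0xF1 = 11110001 → 4-byte char (#1). Advance 4.
Byte at offset 4: 0xEE = 11101110 → 3-byte char (#2). Advance 3.
Byte at offset 7: 0xEE = 11101110 → 3-byte char (#3). Advance 3.
Byte at offset 10: 0xD8 = 11011000 → 2-byte char (#4). Advance 2.
Byte at offset 12: 0xF3 = 11110011 → 4-byte char (#5). Advance 4.
Byte at offset 16: 0xE2 = 11100010 → 3-byte char (#6). Advance 3.
Byte at offset 19: 0xF3 = 11110011 → 4-byte char (#7). Advance 4.
Byte at offset 23: 0xC2 = 11000010 → 2-byte char (#8). Advance 2.
Byte at offset 25: 0xEF = 11101111 → 3-byte char (#9). Advance 3.
Byte at offset 28: 0xF0 = 11110000 → 4-byte char (#10). Advance 4.
Reached end at offset 32 after 10 code points.

10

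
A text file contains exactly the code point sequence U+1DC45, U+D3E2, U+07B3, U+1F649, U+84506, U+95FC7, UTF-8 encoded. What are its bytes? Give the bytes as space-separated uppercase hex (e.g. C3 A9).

F0 9D B1 85 ED 8F A2 DE B3 F0 9F 99 89 F2 84 94 86 F2 95 BF 87

U+1DC45: 4-byte form → F0 9D B1 85.
U+D3E2: 3-byte form → ED 8F A2.
U+07B3: 2-byte form → DE B3.
U+1F649: 4-byte form → F0 9F 99 89.
U+84506: 4-byte form → F2 84 94 86.
U+95FC7: 4-byte form → F2 95 BF 87.
Concatenated (21 bytes): F0 9D B1 85 ED 8F A2 DE B3 F0 9F 99 89 F2 84 94 86 F2 95 BF 87.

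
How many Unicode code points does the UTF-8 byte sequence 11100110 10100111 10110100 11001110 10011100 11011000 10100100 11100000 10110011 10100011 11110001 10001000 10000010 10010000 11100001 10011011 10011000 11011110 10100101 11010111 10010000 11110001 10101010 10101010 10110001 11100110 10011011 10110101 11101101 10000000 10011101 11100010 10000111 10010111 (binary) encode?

12

Byte at offset 0: 0xE6 = 11100110 → 3-byte char (#1). Advance 3.
Byte at offset 3: 0xCE = 11001110 → 2-byte char (#2). Advance 2.
Byte at offset 5: 0xD8 = 11011000 → 2-byte char (#3). Advance 2.
Byte at offset 7: 0xE0 = 11100000 → 3-byte char (#4). Advance 3.
Byte at offset 10: 0xF1 = 11110001 → 4-byte char (#5). Advance 4.
Byte at offset 14: 0xE1 = 11100001 → 3-byte char (#6). Advance 3.
Byte at offset 17: 0xDE = 11011110 → 2-byte char (#7). Advance 2.
Byte at offset 19: 0xD7 = 11010111 → 2-byte char (#8). Advance 2.
Byte at offset 21: 0xF1 = 11110001 → 4-byte char (#9). Advance 4.
Byte at offset 25: 0xE6 = 11100110 → 3-byte char (#10). Advance 3.
Byte at offset 28: 0xED = 11101101 → 3-byte char (#11). Advance 3.
Byte at offset 31: 0xE2 = 11100010 → 3-byte char (#12). Advance 3.
Reached end at offset 34 after 12 code points.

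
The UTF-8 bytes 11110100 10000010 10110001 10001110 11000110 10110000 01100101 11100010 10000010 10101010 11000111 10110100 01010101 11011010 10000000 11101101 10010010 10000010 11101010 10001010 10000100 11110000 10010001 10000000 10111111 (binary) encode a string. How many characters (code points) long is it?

10

Byte at offset 0: 0xF4 = 11110100 → 4-byte char (#1). Advance 4.
Byte at offset 4: 0xC6 = 11000110 → 2-byte char (#2). Advance 2.
Byte at offset 6: 0x65 = 01100101 → 1-byte char (#3). Advance 1.
Byte at offset 7: 0xE2 = 11100010 → 3-byte char (#4). Advance 3.
Byte at offset 10: 0xC7 = 11000111 → 2-byte char (#5). Advance 2.
Byte at offset 12: 0x55 = 01010101 → 1-byte char (#6). Advance 1.
Byte at offset 13: 0xDA = 11011010 → 2-byte char (#7). Advance 2.
Byte at offset 15: 0xED = 11101101 → 3-byte char (#8). Advance 3.
Byte at offset 18: 0xEA = 11101010 → 3-byte char (#9). Advance 3.
Byte at offset 21: 0xF0 = 11110000 → 4-byte char (#10). Advance 4.
Reached end at offset 25 after 10 code points.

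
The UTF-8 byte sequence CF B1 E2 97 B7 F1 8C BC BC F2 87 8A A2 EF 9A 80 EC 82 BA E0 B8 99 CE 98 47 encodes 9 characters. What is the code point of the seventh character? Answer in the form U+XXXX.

Offset 0: leading byte 0xCF = 11001111 → 2-byte char #1 = CF B1.
Offset 2: leading byte 0xE2 = 11100010 → 3-byte char #2 = E2 97 B7.
Offset 5: leading byte 0xF1 = 11110001 → 4-byte char #3 = F1 8C BC BC.
Offset 9: leading byte 0xF2 = 11110010 → 4-byte char #4 = F2 87 8A A2.
Offset 13: leading byte 0xEF = 11101111 → 3-byte char #5 = EF 9A 80.
Offset 16: leading byte 0xEC = 11101100 → 3-byte char #6 = EC 82 BA.
Offset 19: leading byte 0xE0 = 11100000 → 3-byte char #7 = E0 B8 99.
Leading byte 0xE0 = 11100000 matches 1110xxxx → 3-byte sequence.
Byte 1: 0xE0 = 11100000, payload 0000 (4 bits).
Byte 2: 0xB8 = 10111000 (10xxxxxx ✓), payload 111000.
Byte 3: 0x99 = 10011001 (10xxxxxx ✓), payload 011001.
Concatenate: 0000111000011001 = 0xE19 (16 bits → U+0E19).

U+0E19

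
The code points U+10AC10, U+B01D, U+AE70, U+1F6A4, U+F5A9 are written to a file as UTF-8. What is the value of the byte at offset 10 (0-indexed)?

U+10AC10 → 4-byte form F4 8A B0 90 at offsets 0–3.
U+B01D → 3-byte form EB 80 9D at offsets 4–6.
U+AE70 → 3-byte form EA B9 B0 at offsets 7–9.
U+1F6A4 → 4-byte form F0 9F 9A A4 at offsets 10–13.
Offset 10 falls in char 4's range; it's byte 1 of F0 9F 9A A4 = 0xF0.

0xF0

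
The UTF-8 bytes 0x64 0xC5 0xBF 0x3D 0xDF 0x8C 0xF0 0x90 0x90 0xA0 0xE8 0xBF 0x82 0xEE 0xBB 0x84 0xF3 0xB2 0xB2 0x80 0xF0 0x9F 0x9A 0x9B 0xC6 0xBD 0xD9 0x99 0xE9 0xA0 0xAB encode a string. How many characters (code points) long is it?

Byte at offset 0: 0x64 = 01100100 → 1-byte char (#1). Advance 1.
Byte at offset 1: 0xC5 = 11000101 → 2-byte char (#2). Advance 2.
Byte at offset 3: 0x3D = 00111101 → 1-byte char (#3). Advance 1.
Byte at offset 4: 0xDF = 11011111 → 2-byte char (#4). Advance 2.
Byte at offset 6: 0xF0 = 11110000 → 4-byte char (#5). Advance 4.
Byte at offset 10: 0xE8 = 11101000 → 3-byte char (#6). Advance 3.
Byte at offset 13: 0xEE = 11101110 → 3-byte char (#7). Advance 3.
Byte at offset 16: 0xF3 = 11110011 → 4-byte char (#8). Advance 4.
Byte at offset 20: 0xF0 = 11110000 → 4-byte char (#9). Advance 4.
Byte at offset 24: 0xC6 = 11000110 → 2-byte char (#10). Advance 2.
Byte at offset 26: 0xD9 = 11011001 → 2-byte char (#11). Advance 2.
Byte at offset 28: 0xE9 = 11101001 → 3-byte char (#12). Advance 3.
Reached end at offset 31 after 12 code points.

12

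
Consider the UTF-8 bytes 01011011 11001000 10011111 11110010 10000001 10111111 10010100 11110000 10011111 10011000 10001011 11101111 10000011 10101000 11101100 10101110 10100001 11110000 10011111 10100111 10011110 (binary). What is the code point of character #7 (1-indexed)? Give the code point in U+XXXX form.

Offset 0: leading byte 0x5B = 01011011 → 1-byte char #1 = 5B.
Offset 1: leading byte 0xC8 = 11001000 → 2-byte char #2 = C8 9F.
Offset 3: leading byte 0xF2 = 11110010 → 4-byte char #3 = F2 81 BF 94.
Offset 7: leading byte 0xF0 = 11110000 → 4-byte char #4 = F0 9F 98 8B.
Offset 11: leading byte 0xEF = 11101111 → 3-byte char #5 = EF 83 A8.
Offset 14: leading byte 0xEC = 11101100 → 3-byte char #6 = EC AE A1.
Offset 17: leading byte 0xF0 = 11110000 → 4-byte char #7 = F0 9F A7 9E.
Leading byte 0xF0 = 11110000 matches 11110xxx → 4-byte sequence.
Byte 1: 0xF0 = 11110000, payload 000 (3 bits).
Byte 2: 0x9F = 10011111 (10xxxxxx ✓), payload 011111.
Byte 3: 0xA7 = 10100111 (10xxxxxx ✓), payload 100111.
Byte 4: 0x9E = 10011110 (10xxxxxx ✓), payload 011110.
Concatenate: 000011111100111011110 = 0x1F9DE (21 bits → U+1F9DE).

U+1F9DE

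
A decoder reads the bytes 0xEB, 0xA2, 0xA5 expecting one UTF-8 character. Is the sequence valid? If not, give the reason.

valid

Leading byte 0xEB = 11101011 → 3-byte form.
Continuation bytes 0xA2=10100010, 0xA5=10100101 all match 10xxxxxx.
Decoded value 0xB8A5 is ≥ 0x800 (shortest form) and not a surrogate.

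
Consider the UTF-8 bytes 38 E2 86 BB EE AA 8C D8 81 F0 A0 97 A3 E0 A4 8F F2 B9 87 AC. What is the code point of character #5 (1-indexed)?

Offset 0: leading byte 0x38 = 00111000 → 1-byte char #1 = 38.
Offset 1: leading byte 0xE2 = 11100010 → 3-byte char #2 = E2 86 BB.
Offset 4: leading byte 0xEE = 11101110 → 3-byte char #3 = EE AA 8C.
Offset 7: leading byte 0xD8 = 11011000 → 2-byte char #4 = D8 81.
Offset 9: leading byte 0xF0 = 11110000 → 4-byte char #5 = F0 A0 97 A3.
Leading byte 0xF0 = 11110000 matches 11110xxx → 4-byte sequence.
Byte 1: 0xF0 = 11110000, payload 000 (3 bits).
Byte 2: 0xA0 = 10100000 (10xxxxxx ✓), payload 100000.
Byte 3: 0x97 = 10010111 (10xxxxxx ✓), payload 010111.
Byte 4: 0xA3 = 10100011 (10xxxxxx ✓), payload 100011.
Concatenate: 000100000010111100011 = 0x205E3 (21 bits → U+205E3).

U+205E3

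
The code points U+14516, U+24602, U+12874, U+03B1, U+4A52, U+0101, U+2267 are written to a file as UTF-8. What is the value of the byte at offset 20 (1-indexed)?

1-indexed offset 20 is 0-indexed offset 19.
U+14516 → 4-byte form F0 94 94 96 at offsets 0–3.
U+24602 → 4-byte form F0 A4 98 82 at offsets 4–7.
U+12874 → 4-byte form F0 92 A1 B4 at offsets 8–11.
U+03B1 → 2-byte form CE B1 at offsets 12–13.
U+4A52 → 3-byte form E4 A9 92 at offsets 14–16.
U+0101 → 2-byte form C4 81 at offsets 17–18.
U+2267 → 3-byte form E2 89 A7 at offsets 19–21.
Offset 19 falls in char 7's range; it's byte 1 of E2 89 A7 = 0xE2.

0xE2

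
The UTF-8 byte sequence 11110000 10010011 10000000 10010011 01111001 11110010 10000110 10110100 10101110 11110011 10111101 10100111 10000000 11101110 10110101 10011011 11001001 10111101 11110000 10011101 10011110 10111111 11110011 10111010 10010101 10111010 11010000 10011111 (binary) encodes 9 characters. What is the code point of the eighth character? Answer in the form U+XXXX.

U+FA57A

Offset 0: leading byte 0xF0 = 11110000 → 4-byte char #1 = F0 93 80 93.
Offset 4: leading byte 0x79 = 01111001 → 1-byte char #2 = 79.
Offset 5: leading byte 0xF2 = 11110010 → 4-byte char #3 = F2 86 B4 AE.
Offset 9: leading byte 0xF3 = 11110011 → 4-byte char #4 = F3 BD A7 80.
Offset 13: leading byte 0xEE = 11101110 → 3-byte char #5 = EE B5 9B.
Offset 16: leading byte 0xC9 = 11001001 → 2-byte char #6 = C9 BD.
Offset 18: leading byte 0xF0 = 11110000 → 4-byte char #7 = F0 9D 9E BF.
Offset 22: leading byte 0xF3 = 11110011 → 4-byte char #8 = F3 BA 95 BA.
Leading byte 0xF3 = 11110011 matches 11110xxx → 4-byte sequence.
Byte 1: 0xF3 = 11110011, payload 011 (3 bits).
Byte 2: 0xBA = 10111010 (10xxxxxx ✓), payload 111010.
Byte 3: 0x95 = 10010101 (10xxxxxx ✓), payload 010101.
Byte 4: 0xBA = 10111010 (10xxxxxx ✓), payload 111010.
Concatenate: 011111010010101111010 = 0xFA57A (21 bits → U+FA57A).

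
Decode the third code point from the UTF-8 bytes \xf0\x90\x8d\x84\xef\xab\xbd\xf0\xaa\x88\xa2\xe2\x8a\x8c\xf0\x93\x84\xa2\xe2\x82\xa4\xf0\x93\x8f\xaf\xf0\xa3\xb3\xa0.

U+2A222

Offset 0: leading byte 0xF0 = 11110000 → 4-byte char #1 = F0 90 8D 84.
Offset 4: leading byte 0xEF = 11101111 → 3-byte char #2 = EF AB BD.
Offset 7: leading byte 0xF0 = 11110000 → 4-byte char #3 = F0 AA 88 A2.
Leading byte 0xF0 = 11110000 matches 11110xxx → 4-byte sequence.
Byte 1: 0xF0 = 11110000, payload 000 (3 bits).
Byte 2: 0xAA = 10101010 (10xxxxxx ✓), payload 101010.
Byte 3: 0x88 = 10001000 (10xxxxxx ✓), payload 001000.
Byte 4: 0xA2 = 10100010 (10xxxxxx ✓), payload 100010.
Concatenate: 000101010001000100010 = 0x2A222 (21 bits → U+2A222).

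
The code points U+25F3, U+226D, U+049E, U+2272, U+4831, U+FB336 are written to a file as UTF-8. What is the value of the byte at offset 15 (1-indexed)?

1-indexed offset 15 is 0-indexed offset 14.
U+25F3 → 3-byte form E2 97 B3 at offsets 0–2.
U+226D → 3-byte form E2 89 AD at offsets 3–5.
U+049E → 2-byte form D2 9E at offsets 6–7.
U+2272 → 3-byte form E2 89 B2 at offsets 8–10.
U+4831 → 3-byte form E4 A0 B1 at offsets 11–13.
U+FB336 → 4-byte form F3 BB 8C B6 at offsets 14–17.
Offset 14 falls in char 6's range; it's byte 1 of F3 BB 8C B6 = 0xF3.

0xF3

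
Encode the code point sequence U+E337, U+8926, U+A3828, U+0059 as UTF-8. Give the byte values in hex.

U+E337: 3-byte form → EE 8C B7.
U+8926: 3-byte form → E8 A4 A6.
U+A3828: 4-byte form → F2 A3 A0 A8.
U+0059: 1-byte form → 59.
Concatenated (11 bytes): EE 8C B7 E8 A4 A6 F2 A3 A0 A8 59.

EE 8C B7 E8 A4 A6 F2 A3 A0 A8 59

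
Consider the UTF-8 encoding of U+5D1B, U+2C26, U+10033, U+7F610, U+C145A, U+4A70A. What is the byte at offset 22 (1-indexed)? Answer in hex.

1-indexed offset 22 is 0-indexed offset 21.
U+5D1B → 3-byte form E5 B4 9B at offsets 0–2.
U+2C26 → 3-byte form E2 B0 A6 at offsets 3–5.
U+10033 → 4-byte form F0 90 80 B3 at offsets 6–9.
U+7F610 → 4-byte form F1 BF 98 90 at offsets 10–13.
U+C145A → 4-byte form F3 81 91 9A at offsets 14–17.
U+4A70A → 4-byte form F1 8A 9C 8A at offsets 18–21.
Offset 21 falls in char 6's range; it's byte 4 of F1 8A 9C 8A = 0x8A.

0x8A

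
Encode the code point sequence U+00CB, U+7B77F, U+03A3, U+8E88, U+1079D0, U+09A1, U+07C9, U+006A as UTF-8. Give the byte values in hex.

C3 8B F1 BB 9D BF CE A3 E8 BA 88 F4 87 A7 90 E0 A6 A1 DF 89 6A

U+00CB: 2-byte form → C3 8B.
U+7B77F: 4-byte form → F1 BB 9D BF.
U+03A3: 2-byte form → CE A3.
U+8E88: 3-byte form → E8 BA 88.
U+1079D0: 4-byte form → F4 87 A7 90.
U+09A1: 3-byte form → E0 A6 A1.
U+07C9: 2-byte form → DF 89.
U+006A: 1-byte form → 6A.
Concatenated (21 bytes): C3 8B F1 BB 9D BF CE A3 E8 BA 88 F4 87 A7 90 E0 A6 A1 DF 89 6A.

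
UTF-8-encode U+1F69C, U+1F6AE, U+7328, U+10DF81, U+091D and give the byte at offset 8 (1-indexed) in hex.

0xAE

1-indexed offset 8 is 0-indexed offset 7.
U+1F69C → 4-byte form F0 9F 9A 9C at offsets 0–3.
U+1F6AE → 4-byte form F0 9F 9A AE at offsets 4–7.
Offset 7 falls in char 2's range; it's byte 4 of F0 9F 9A AE = 0xAE.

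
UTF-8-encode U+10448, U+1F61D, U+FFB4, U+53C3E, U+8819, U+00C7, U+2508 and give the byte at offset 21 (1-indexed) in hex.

1-indexed offset 21 is 0-indexed offset 20.
U+10448 → 4-byte form F0 90 91 88 at offsets 0–3.
U+1F61D → 4-byte form F0 9F 98 9D at offsets 4–7.
U+FFB4 → 3-byte form EF BE B4 at offsets 8–10.
U+53C3E → 4-byte form F1 93 B0 BE at offsets 11–14.
U+8819 → 3-byte form E8 A0 99 at offsets 15–17.
U+00C7 → 2-byte form C3 87 at offsets 18–19.
U+2508 → 3-byte form E2 94 88 at offsets 20–22.
Offset 20 falls in char 7's range; it's byte 1 of E2 94 88 = 0xE2.

0xE2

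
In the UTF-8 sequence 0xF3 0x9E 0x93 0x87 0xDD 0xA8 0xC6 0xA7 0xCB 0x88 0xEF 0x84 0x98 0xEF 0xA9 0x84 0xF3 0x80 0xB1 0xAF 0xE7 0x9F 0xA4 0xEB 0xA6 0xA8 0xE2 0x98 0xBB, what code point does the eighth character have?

Offset 0: leading byte 0xF3 = 11110011 → 4-byte char #1 = F3 9E 93 87.
Offset 4: leading byte 0xDD = 11011101 → 2-byte char #2 = DD A8.
Offset 6: leading byte 0xC6 = 11000110 → 2-byte char #3 = C6 A7.
Offset 8: leading byte 0xCB = 11001011 → 2-byte char #4 = CB 88.
Offset 10: leading byte 0xEF = 11101111 → 3-byte char #5 = EF 84 98.
Offset 13: leading byte 0xEF = 11101111 → 3-byte char #6 = EF A9 84.
Offset 16: leading byte 0xF3 = 11110011 → 4-byte char #7 = F3 80 B1 AF.
Offset 20: leading byte 0xE7 = 11100111 → 3-byte char #8 = E7 9F A4.
Leading byte 0xE7 = 11100111 matches 1110xxxx → 3-byte sequence.
Byte 1: 0xE7 = 11100111, payload 0111 (4 bits).
Byte 2: 0x9F = 10011111 (10xxxxxx ✓), payload 011111.
Byte 3: 0xA4 = 10100100 (10xxxxxx ✓), payload 100100.
Concatenate: 0111011111100100 = 0x77E4 (16 bits → U+77E4).

U+77E4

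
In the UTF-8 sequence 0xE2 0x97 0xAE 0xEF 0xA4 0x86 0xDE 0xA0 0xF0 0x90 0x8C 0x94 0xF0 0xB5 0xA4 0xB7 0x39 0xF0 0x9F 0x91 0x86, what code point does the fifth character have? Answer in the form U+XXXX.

Offset 0: leading byte 0xE2 = 11100010 → 3-byte char #1 = E2 97 AE.
Offset 3: leading byte 0xEF = 11101111 → 3-byte char #2 = EF A4 86.
Offset 6: leading byte 0xDE = 11011110 → 2-byte char #3 = DE A0.
Offset 8: leading byte 0xF0 = 11110000 → 4-byte char #4 = F0 90 8C 94.
Offset 12: leading byte 0xF0 = 11110000 → 4-byte char #5 = F0 B5 A4 B7.
Leading byte 0xF0 = 11110000 matches 11110xxx → 4-byte sequence.
Byte 1: 0xF0 = 11110000, payload 000 (3 bits).
Byte 2: 0xB5 = 10110101 (10xxxxxx ✓), payload 110101.
Byte 3: 0xA4 = 10100100 (10xxxxxx ✓), payload 100100.
Byte 4: 0xB7 = 10110111 (10xxxxxx ✓), payload 110111.
Concatenate: 000110101100100110111 = 0x35937 (21 bits → U+35937).

U+35937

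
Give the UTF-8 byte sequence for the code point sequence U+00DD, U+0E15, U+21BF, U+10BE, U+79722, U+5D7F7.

U+00DD: 2-byte form → C3 9D.
U+0E15: 3-byte form → E0 B8 95.
U+21BF: 3-byte form → E2 86 BF.
U+10BE: 3-byte form → E1 82 BE.
U+79722: 4-byte form → F1 B9 9C A2.
U+5D7F7: 4-byte form → F1 9D 9F B7.
Concatenated (19 bytes): C3 9D E0 B8 95 E2 86 BF E1 82 BE F1 B9 9C A2 F1 9D 9F B7.

C3 9D E0 B8 95 E2 86 BF E1 82 BE F1 B9 9C A2 F1 9D 9F B7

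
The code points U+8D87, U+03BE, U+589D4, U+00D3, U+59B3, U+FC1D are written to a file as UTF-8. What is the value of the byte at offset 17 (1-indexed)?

1-indexed offset 17 is 0-indexed offset 16.
U+8D87 → 3-byte form E8 B6 87 at offsets 0–2.
U+03BE → 2-byte form CE BE at offsets 3–4.
U+589D4 → 4-byte form F1 98 A7 94 at offsets 5–8.
U+00D3 → 2-byte form C3 93 at offsets 9–10.
U+59B3 → 3-byte form E5 A6 B3 at offsets 11–13.
U+FC1D → 3-byte form EF B0 9D at offsets 14–16.
Offset 16 falls in char 6's range; it's byte 3 of EF B0 9D = 0x9D.

0x9D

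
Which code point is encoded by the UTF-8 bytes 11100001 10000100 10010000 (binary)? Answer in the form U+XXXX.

U+1110

Leading byte 0xE1 = 11100001 matches 1110xxxx → 3-byte sequence.
Byte 1: 0xE1 = 11100001, payload 0001 (4 bits).
Byte 2: 0x84 = 10000100 (10xxxxxx ✓), payload 000100.
Byte 3: 0x90 = 10010000 (10xxxxxx ✓), payload 010000.
Concatenate: 0001000100010000 = 0x1110 (16 bits → U+1110).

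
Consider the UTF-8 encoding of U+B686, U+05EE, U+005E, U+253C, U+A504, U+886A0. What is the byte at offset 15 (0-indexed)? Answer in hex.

U+B686 → 3-byte form EB 9A 86 at offsets 0–2.
U+05EE → 2-byte form D7 AE at offsets 3–4.
U+005E → 1-byte form 5E at offsets 5–5.
U+253C → 3-byte form E2 94 BC at offsets 6–8.
U+A504 → 3-byte form EA 94 84 at offsets 9–11.
U+886A0 → 4-byte form F2 88 9A A0 at offsets 12–15.
Offset 15 falls in char 6's range; it's byte 4 of F2 88 9A A0 = 0xA0.

0xA0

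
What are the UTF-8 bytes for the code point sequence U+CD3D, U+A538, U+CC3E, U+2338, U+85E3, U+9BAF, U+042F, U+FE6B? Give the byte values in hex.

U+CD3D: 3-byte form → EC B4 BD.
U+A538: 3-byte form → EA 94 B8.
U+CC3E: 3-byte form → EC B0 BE.
U+2338: 3-byte form → E2 8C B8.
U+85E3: 3-byte form → E8 97 A3.
U+9BAF: 3-byte form → E9 AE AF.
U+042F: 2-byte form → D0 AF.
U+FE6B: 3-byte form → EF B9 AB.
Concatenated (23 bytes): EC B4 BD EA 94 B8 EC B0 BE E2 8C B8 E8 97 A3 E9 AE AF D0 AF EF B9 AB.

EC B4 BD EA 94 B8 EC B0 BE E2 8C B8 E8 97 A3 E9 AE AF D0 AF EF B9 AB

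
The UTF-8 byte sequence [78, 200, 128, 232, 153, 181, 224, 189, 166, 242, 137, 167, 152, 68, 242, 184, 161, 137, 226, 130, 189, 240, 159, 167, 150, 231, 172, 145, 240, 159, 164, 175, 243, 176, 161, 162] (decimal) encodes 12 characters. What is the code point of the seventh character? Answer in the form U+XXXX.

U+B8849

Offset 0: leading byte 0x4E = 01001110 → 1-byte char #1 = 4E.
Offset 1: leading byte 0xC8 = 11001000 → 2-byte char #2 = C8 80.
Offset 3: leading byte 0xE8 = 11101000 → 3-byte char #3 = E8 99 B5.
Offset 6: leading byte 0xE0 = 11100000 → 3-byte char #4 = E0 BD A6.
Offset 9: leading byte 0xF2 = 11110010 → 4-byte char #5 = F2 89 A7 98.
Offset 13: leading byte 0x44 = 01000100 → 1-byte char #6 = 44.
Offset 14: leading byte 0xF2 = 11110010 → 4-byte char #7 = F2 B8 A1 89.
Leading byte 0xF2 = 11110010 matches 11110xxx → 4-byte sequence.
Byte 1: 0xF2 = 11110010, payload 010 (3 bits).
Byte 2: 0xB8 = 10111000 (10xxxxxx ✓), payload 111000.
Byte 3: 0xA1 = 10100001 (10xxxxxx ✓), payload 100001.
Byte 4: 0x89 = 10001001 (10xxxxxx ✓), payload 001001.
Concatenate: 010111000100001001001 = 0xB8849 (21 bits → U+B8849).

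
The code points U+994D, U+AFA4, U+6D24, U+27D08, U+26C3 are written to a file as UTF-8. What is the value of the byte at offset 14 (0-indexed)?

0x9B

U+994D → 3-byte form E9 A5 8D at offsets 0–2.
U+AFA4 → 3-byte form EA BE A4 at offsets 3–5.
U+6D24 → 3-byte form E6 B4 A4 at offsets 6–8.
U+27D08 → 4-byte form F0 A7 B4 88 at offsets 9–12.
U+26C3 → 3-byte form E2 9B 83 at offsets 13–15.
Offset 14 falls in char 5's range; it's byte 2 of E2 9B 83 = 0x9B.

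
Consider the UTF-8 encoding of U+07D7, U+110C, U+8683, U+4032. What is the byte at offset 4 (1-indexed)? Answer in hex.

0x84

1-indexed offset 4 is 0-indexed offset 3.
U+07D7 → 2-byte form DF 97 at offsets 0–1.
U+110C → 3-byte form E1 84 8C at offsets 2–4.
Offset 3 falls in char 2's range; it's byte 2 of E1 84 8C = 0x84.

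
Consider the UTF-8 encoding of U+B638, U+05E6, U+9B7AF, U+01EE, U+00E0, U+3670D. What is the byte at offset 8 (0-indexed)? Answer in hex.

U+B638 → 3-byte form EB 98 B8 at offsets 0–2.
U+05E6 → 2-byte form D7 A6 at offsets 3–4.
U+9B7AF → 4-byte form F2 9B 9E AF at offsets 5–8.
Offset 8 falls in char 3's range; it's byte 4 of F2 9B 9E AF = 0xAF.

0xAF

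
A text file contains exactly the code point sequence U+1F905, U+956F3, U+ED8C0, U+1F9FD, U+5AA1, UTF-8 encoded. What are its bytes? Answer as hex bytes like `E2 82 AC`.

U+1F905: 4-byte form → F0 9F A4 85.
U+956F3: 4-byte form → F2 95 9B B3.
U+ED8C0: 4-byte form → F3 AD A3 80.
U+1F9FD: 4-byte form → F0 9F A7 BD.
U+5AA1: 3-byte form → E5 AA A1.
Concatenated (19 bytes): F0 9F A4 85 F2 95 9B B3 F3 AD A3 80 F0 9F A7 BD E5 AA A1.

F0 9F A4 85 F2 95 9B B3 F3 AD A3 80 F0 9F A7 BD E5 AA A1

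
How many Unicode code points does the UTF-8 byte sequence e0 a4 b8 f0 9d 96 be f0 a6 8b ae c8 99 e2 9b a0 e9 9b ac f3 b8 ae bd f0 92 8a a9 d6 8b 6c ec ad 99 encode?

11

Byte at offset 0: 0xE0 = 11100000 → 3-byte char (#1). Advance 3.
Byte at offset 3: 0xF0 = 11110000 → 4-byte char (#2). Advance 4.
Byte at offset 7: 0xF0 = 11110000 → 4-byte char (#3). Advance 4.
Byte at offset 11: 0xC8 = 11001000 → 2-byte char (#4). Advance 2.
Byte at offset 13: 0xE2 = 11100010 → 3-byte char (#5). Advance 3.
Byte at offset 16: 0xE9 = 11101001 → 3-byte char (#6). Advance 3.
Byte at offset 19: 0xF3 = 11110011 → 4-byte char (#7). Advance 4.
Byte at offset 23: 0xF0 = 11110000 → 4-byte char (#8). Advance 4.
Byte at offset 27: 0xD6 = 11010110 → 2-byte char (#9). Advance 2.
Byte at offset 29: 0x6C = 01101100 → 1-byte char (#10). Advance 1.
Byte at offset 30: 0xEC = 11101100 → 3-byte char (#11). Advance 3.
Reached end at offset 33 after 11 code points.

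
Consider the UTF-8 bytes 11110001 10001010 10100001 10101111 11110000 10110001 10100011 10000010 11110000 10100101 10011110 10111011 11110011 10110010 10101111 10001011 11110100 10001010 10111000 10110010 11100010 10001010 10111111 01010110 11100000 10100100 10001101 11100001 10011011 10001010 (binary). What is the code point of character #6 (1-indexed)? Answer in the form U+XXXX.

U+22BF

Offset 0: leading byte 0xF1 = 11110001 → 4-byte char #1 = F1 8A A1 AF.
Offset 4: leading byte 0xF0 = 11110000 → 4-byte char #2 = F0 B1 A3 82.
Offset 8: leading byte 0xF0 = 11110000 → 4-byte char #3 = F0 A5 9E BB.
Offset 12: leading byte 0xF3 = 11110011 → 4-byte char #4 = F3 B2 AF 8B.
Offset 16: leading byte 0xF4 = 11110100 → 4-byte char #5 = F4 8A B8 B2.
Offset 20: leading byte 0xE2 = 11100010 → 3-byte char #6 = E2 8A BF.
Leading byte 0xE2 = 11100010 matches 1110xxxx → 3-byte sequence.
Byte 1: 0xE2 = 11100010, payload 0010 (4 bits).
Byte 2: 0x8A = 10001010 (10xxxxxx ✓), payload 001010.
Byte 3: 0xBF = 10111111 (10xxxxxx ✓), payload 111111.
Concatenate: 0010001010111111 = 0x22BF (16 bits → U+22BF).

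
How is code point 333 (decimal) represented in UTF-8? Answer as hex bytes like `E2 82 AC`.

C5 8D

U+014D = 0x14D = 333 decimal. In range U+0080–U+07FF → 2-byte form: 110xxxxx 10xxxxxx.
Binary (11 bits): 00101001101.
Split 5+6: 00101 | 001101.
Byte 1: 11000101 = 0xC5.
Byte 2: 10001101 = 0x8D.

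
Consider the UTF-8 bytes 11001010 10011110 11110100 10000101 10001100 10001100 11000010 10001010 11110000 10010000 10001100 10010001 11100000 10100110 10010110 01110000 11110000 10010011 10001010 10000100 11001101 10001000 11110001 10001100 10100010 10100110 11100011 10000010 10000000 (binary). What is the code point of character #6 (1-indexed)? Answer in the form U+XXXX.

Offset 0: leading byte 0xCA = 11001010 → 2-byte char #1 = CA 9E.
Offset 2: leading byte 0xF4 = 11110100 → 4-byte char #2 = F4 85 8C 8C.
Offset 6: leading byte 0xC2 = 11000010 → 2-byte char #3 = C2 8A.
Offset 8: leading byte 0xF0 = 11110000 → 4-byte char #4 = F0 90 8C 91.
Offset 12: leading byte 0xE0 = 11100000 → 3-byte char #5 = E0 A6 96.
Offset 15: leading byte 0x70 = 01110000 → 1-byte char #6 = 70.
Leading byte 0x70 = 01110000 matches 0xxxxxxx → 1-byte sequence.
Byte 1: 0x70 = 01110000, payload 1110000 (7 bits).
Concatenate: 1110000 = 0x70 (7 bits → U+0070).

U+0070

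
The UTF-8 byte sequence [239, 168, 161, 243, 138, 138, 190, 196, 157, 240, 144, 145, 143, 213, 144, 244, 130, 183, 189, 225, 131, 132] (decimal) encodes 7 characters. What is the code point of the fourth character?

Offset 0: leading byte 0xEF = 11101111 → 3-byte char #1 = EF A8 A1.
Offset 3: leading byte 0xF3 = 11110011 → 4-byte char #2 = F3 8A 8A BE.
Offset 7: leading byte 0xC4 = 11000100 → 2-byte char #3 = C4 9D.
Offset 9: leading byte 0xF0 = 11110000 → 4-byte char #4 = F0 90 91 8F.
Leading byte 0xF0 = 11110000 matches 11110xxx → 4-byte sequence.
Byte 1: 0xF0 = 11110000, payload 000 (3 bits).
Byte 2: 0x90 = 10010000 (10xxxxxx ✓), payload 010000.
Byte 3: 0x91 = 10010001 (10xxxxxx ✓), payload 010001.
Byte 4: 0x8F = 10001111 (10xxxxxx ✓), payload 001111.
Concatenate: 000010000010001001111 = 0x1044F (21 bits → U+1044F).

U+1044F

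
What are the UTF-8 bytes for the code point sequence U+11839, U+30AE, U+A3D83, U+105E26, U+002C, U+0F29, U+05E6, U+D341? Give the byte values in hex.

F0 91 A0 B9 E3 82 AE F2 A3 B6 83 F4 85 B8 A6 2C E0 BC A9 D7 A6 ED 8D 81

U+11839: 4-byte form → F0 91 A0 B9.
U+30AE: 3-byte form → E3 82 AE.
U+A3D83: 4-byte form → F2 A3 B6 83.
U+105E26: 4-byte form → F4 85 B8 A6.
U+002C: 1-byte form → 2C.
U+0F29: 3-byte form → E0 BC A9.
U+05E6: 2-byte form → D7 A6.
U+D341: 3-byte form → ED 8D 81.
Concatenated (24 bytes): F0 91 A0 B9 E3 82 AE F2 A3 B6 83 F4 85 B8 A6 2C E0 BC A9 D7 A6 ED 8D 81.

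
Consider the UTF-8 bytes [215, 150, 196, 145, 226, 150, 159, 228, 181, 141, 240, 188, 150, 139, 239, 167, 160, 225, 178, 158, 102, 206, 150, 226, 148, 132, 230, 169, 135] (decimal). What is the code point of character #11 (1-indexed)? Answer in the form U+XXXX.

U+6A47

Offset 0: leading byte 0xD7 = 11010111 → 2-byte char #1 = D7 96.
Offset 2: leading byte 0xC4 = 11000100 → 2-byte char #2 = C4 91.
Offset 4: leading byte 0xE2 = 11100010 → 3-byte char #3 = E2 96 9F.
Offset 7: leading byte 0xE4 = 11100100 → 3-byte char #4 = E4 B5 8D.
Offset 10: leading byte 0xF0 = 11110000 → 4-byte char #5 = F0 BC 96 8B.
Offset 14: leading byte 0xEF = 11101111 → 3-byte char #6 = EF A7 A0.
Offset 17: leading byte 0xE1 = 11100001 → 3-byte char #7 = E1 B2 9E.
Offset 20: leading byte 0x66 = 01100110 → 1-byte char #8 = 66.
Offset 21: leading byte 0xCE = 11001110 → 2-byte char #9 = CE 96.
Offset 23: leading byte 0xE2 = 11100010 → 3-byte char #10 = E2 94 84.
Offset 26: leading byte 0xE6 = 11100110 → 3-byte char #11 = E6 A9 87.
Leading byte 0xE6 = 11100110 matches 1110xxxx → 3-byte sequence.
Byte 1: 0xE6 = 11100110, payload 0110 (4 bits).
Byte 2: 0xA9 = 10101001 (10xxxxxx ✓), payload 101001.
Byte 3: 0x87 = 10000111 (10xxxxxx ✓), payload 000111.
Concatenate: 0110101001000111 = 0x6A47 (16 bits → U+6A47).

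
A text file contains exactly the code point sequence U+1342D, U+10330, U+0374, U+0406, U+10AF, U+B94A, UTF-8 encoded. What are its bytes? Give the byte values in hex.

U+1342D: 4-byte form → F0 93 90 AD.
U+10330: 4-byte form → F0 90 8C B0.
U+0374: 2-byte form → CD B4.
U+0406: 2-byte form → D0 86.
U+10AF: 3-byte form → E1 82 AF.
U+B94A: 3-byte form → EB A5 8A.
Concatenated (18 bytes): F0 93 90 AD F0 90 8C B0 CD B4 D0 86 E1 82 AF EB A5 8A.

F0 93 90 AD F0 90 8C B0 CD B4 D0 86 E1 82 AF EB A5 8A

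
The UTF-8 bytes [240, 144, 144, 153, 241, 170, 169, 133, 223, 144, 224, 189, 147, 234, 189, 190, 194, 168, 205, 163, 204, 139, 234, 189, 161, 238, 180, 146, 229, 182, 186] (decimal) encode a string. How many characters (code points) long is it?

11

Byte at offset 0: 0xF0 = 11110000 → 4-byte char (#1). Advance 4.
Byte at offset 4: 0xF1 = 11110001 → 4-byte char (#2). Advance 4.
Byte at offset 8: 0xDF = 11011111 → 2-byte char (#3). Advance 2.
Byte at offset 10: 0xE0 = 11100000 → 3-byte char (#4). Advance 3.
Byte at offset 13: 0xEA = 11101010 → 3-byte char (#5). Advance 3.
Byte at offset 16: 0xC2 = 11000010 → 2-byte char (#6). Advance 2.
Byte at offset 18: 0xCD = 11001101 → 2-byte char (#7). Advance 2.
Byte at offset 20: 0xCC = 11001100 → 2-byte char (#8). Advance 2.
Byte at offset 22: 0xEA = 11101010 → 3-byte char (#9). Advance 3.
Byte at offset 25: 0xEE = 11101110 → 3-byte char (#10). Advance 3.
Byte at offset 28: 0xE5 = 11100101 → 3-byte char (#11). Advance 3.
Reached end at offset 31 after 11 code points.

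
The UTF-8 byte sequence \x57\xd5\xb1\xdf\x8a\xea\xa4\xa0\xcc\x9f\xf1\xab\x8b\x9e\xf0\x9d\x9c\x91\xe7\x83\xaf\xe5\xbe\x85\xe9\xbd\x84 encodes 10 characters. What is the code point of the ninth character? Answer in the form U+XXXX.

U+5F85

Offset 0: leading byte 0x57 = 01010111 → 1-byte char #1 = 57.
Offset 1: leading byte 0xD5 = 11010101 → 2-byte char #2 = D5 B1.
Offset 3: leading byte 0xDF = 11011111 → 2-byte char #3 = DF 8A.
Offset 5: leading byte 0xEA = 11101010 → 3-byte char #4 = EA A4 A0.
Offset 8: leading byte 0xCC = 11001100 → 2-byte char #5 = CC 9F.
Offset 10: leading byte 0xF1 = 11110001 → 4-byte char #6 = F1 AB 8B 9E.
Offset 14: leading byte 0xF0 = 11110000 → 4-byte char #7 = F0 9D 9C 91.
Offset 18: leading byte 0xE7 = 11100111 → 3-byte char #8 = E7 83 AF.
Offset 21: leading byte 0xE5 = 11100101 → 3-byte char #9 = E5 BE 85.
Leading byte 0xE5 = 11100101 matches 1110xxxx → 3-byte sequence.
Byte 1: 0xE5 = 11100101, payload 0101 (4 bits).
Byte 2: 0xBE = 10111110 (10xxxxxx ✓), payload 111110.
Byte 3: 0x85 = 10000101 (10xxxxxx ✓), payload 000101.
Concatenate: 0101111110000101 = 0x5F85 (16 bits → U+5F85).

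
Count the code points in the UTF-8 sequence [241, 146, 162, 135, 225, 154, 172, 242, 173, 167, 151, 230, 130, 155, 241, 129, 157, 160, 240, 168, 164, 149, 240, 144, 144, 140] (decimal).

7

Byte at offset 0: 0xF1 = 11110001 → 4-byte char (#1). Advance 4.
Byte at offset 4: 0xE1 = 11100001 → 3-byte char (#2). Advance 3.
Byte at offset 7: 0xF2 = 11110010 → 4-byte char (#3). Advance 4.
Byte at offset 11: 0xE6 = 11100110 → 3-byte char (#4). Advance 3.
Byte at offset 14: 0xF1 = 11110001 → 4-byte char (#5). Advance 4.
Byte at offset 18: 0xF0 = 11110000 → 4-byte char (#6). Advance 4.
Byte at offset 22: 0xF0 = 11110000 → 4-byte char (#7). Advance 4.
Reached end at offset 26 after 7 code points.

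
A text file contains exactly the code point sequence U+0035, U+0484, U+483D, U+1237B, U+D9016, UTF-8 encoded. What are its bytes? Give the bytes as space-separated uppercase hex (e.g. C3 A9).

35 D2 84 E4 A0 BD F0 92 8D BB F3 99 80 96

U+0035: 1-byte form → 35.
U+0484: 2-byte form → D2 84.
U+483D: 3-byte form → E4 A0 BD.
U+1237B: 4-byte form → F0 92 8D BB.
U+D9016: 4-byte form → F3 99 80 96.
Concatenated (14 bytes): 35 D2 84 E4 A0 BD F0 92 8D BB F3 99 80 96.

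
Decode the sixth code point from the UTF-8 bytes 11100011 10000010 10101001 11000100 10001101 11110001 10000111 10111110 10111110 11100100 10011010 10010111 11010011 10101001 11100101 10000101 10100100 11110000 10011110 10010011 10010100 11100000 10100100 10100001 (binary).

Offset 0: leading byte 0xE3 = 11100011 → 3-byte char #1 = E3 82 A9.
Offset 3: leading byte 0xC4 = 11000100 → 2-byte char #2 = C4 8D.
Offset 5: leading byte 0xF1 = 11110001 → 4-byte char #3 = F1 87 BE BE.
Offset 9: leading byte 0xE4 = 11100100 → 3-byte char #4 = E4 9A 97.
Offset 12: leading byte 0xD3 = 11010011 → 2-byte char #5 = D3 A9.
Offset 14: leading byte 0xE5 = 11100101 → 3-byte char #6 = E5 85 A4.
Leading byte 0xE5 = 11100101 matches 1110xxxx → 3-byte sequence.
Byte 1: 0xE5 = 11100101, payload 0101 (4 bits).
Byte 2: 0x85 = 10000101 (10xxxxxx ✓), payload 000101.
Byte 3: 0xA4 = 10100100 (10xxxxxx ✓), payload 100100.
Concatenate: 0101000101100100 = 0x5164 (16 bits → U+5164).

U+5164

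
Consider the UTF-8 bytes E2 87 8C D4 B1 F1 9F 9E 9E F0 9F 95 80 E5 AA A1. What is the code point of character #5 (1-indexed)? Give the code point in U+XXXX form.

Offset 0: leading byte 0xE2 = 11100010 → 3-byte char #1 = E2 87 8C.
Offset 3: leading byte 0xD4 = 11010100 → 2-byte char #2 = D4 B1.
Offset 5: leading byte 0xF1 = 11110001 → 4-byte char #3 = F1 9F 9E 9E.
Offset 9: leading byte 0xF0 = 11110000 → 4-byte char #4 = F0 9F 95 80.
Offset 13: leading byte 0xE5 = 11100101 → 3-byte char #5 = E5 AA A1.
Leading byte 0xE5 = 11100101 matches 1110xxxx → 3-byte sequence.
Byte 1: 0xE5 = 11100101, payload 0101 (4 bits).
Byte 2: 0xAA = 10101010 (10xxxxxx ✓), payload 101010.
Byte 3: 0xA1 = 10100001 (10xxxxxx ✓), payload 100001.
Concatenate: 0101101010100001 = 0x5AA1 (16 bits → U+5AA1).

U+5AA1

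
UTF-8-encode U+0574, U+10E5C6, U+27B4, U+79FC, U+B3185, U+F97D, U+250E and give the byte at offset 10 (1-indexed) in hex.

1-indexed offset 10 is 0-indexed offset 9.
U+0574 → 2-byte form D5 B4 at offsets 0–1.
U+10E5C6 → 4-byte form F4 8E 97 86 at offsets 2–5.
U+27B4 → 3-byte form E2 9E B4 at offsets 6–8.
U+79FC → 3-byte form E7 A7 BC at offsets 9–11.
Offset 9 falls in char 4's range; it's byte 1 of E7 A7 BC = 0xE7.

0xE7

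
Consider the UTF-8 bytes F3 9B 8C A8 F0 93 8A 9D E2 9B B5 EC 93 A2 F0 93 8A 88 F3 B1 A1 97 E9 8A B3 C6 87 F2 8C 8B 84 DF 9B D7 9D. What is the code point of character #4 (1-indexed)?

U+C4E2

Offset 0: leading byte 0xF3 = 11110011 → 4-byte char #1 = F3 9B 8C A8.
Offset 4: leading byte 0xF0 = 11110000 → 4-byte char #2 = F0 93 8A 9D.
Offset 8: leading byte 0xE2 = 11100010 → 3-byte char #3 = E2 9B B5.
Offset 11: leading byte 0xEC = 11101100 → 3-byte char #4 = EC 93 A2.
Leading byte 0xEC = 11101100 matches 1110xxxx → 3-byte sequence.
Byte 1: 0xEC = 11101100, payload 1100 (4 bits).
Byte 2: 0x93 = 10010011 (10xxxxxx ✓), payload 010011.
Byte 3: 0xA2 = 10100010 (10xxxxxx ✓), payload 100010.
Concatenate: 1100010011100010 = 0xC4E2 (16 bits → U+C4E2).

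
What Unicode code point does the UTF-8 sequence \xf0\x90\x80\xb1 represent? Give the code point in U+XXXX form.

Leading byte 0xF0 = 11110000 matches 11110xxx → 4-byte sequence.
Byte 1: 0xF0 = 11110000, payload 000 (3 bits).
Byte 2: 0x90 = 10010000 (10xxxxxx ✓), payload 010000.
Byte 3: 0x80 = 10000000 (10xxxxxx ✓), payload 000000.
Byte 4: 0xB1 = 10110001 (10xxxxxx ✓), payload 110001.
Concatenate: 000010000000000110001 = 0x10031 (21 bits → U+10031).

U+10031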